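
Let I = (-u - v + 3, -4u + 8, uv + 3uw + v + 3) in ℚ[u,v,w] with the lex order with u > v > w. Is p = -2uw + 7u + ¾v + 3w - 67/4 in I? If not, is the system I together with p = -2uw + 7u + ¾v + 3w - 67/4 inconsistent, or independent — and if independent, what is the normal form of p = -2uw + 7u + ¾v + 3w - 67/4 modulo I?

Adjoining -2uw + 7u + ¾v + 3w - 67/4 makes the ideal the whole ring: the system is inconsistent.

First compute the reduced Gröbner basis of I by Buchberger's algorithm.
f_1 = -u - v + 3, LT = u.
f_2 = -4u + 8, LT = u.
f_3 = uv + 3uw + v + 3, LT = uv.

S(f_1,f_2): lcm = u. S = v - 1.
  leading term v: no divisor's leading term divides it; move v to the remainder.
  leading term 1: no divisor's leading term divides it; move -1 to the remainder.
  remainder v - 1 ≠ 0; add h_4 = v - 1 to the basis.

S(f_1,f_3): lcm = uv. S = -3uw + v² - 4v - 3.
  leading term uw: subtract (3w)·f_1 from -3uw + v² - 4v - 3 → v² + 3vw - 4v - 9w - 3
  leading term v²: subtract (v)·h_4 from v² + 3vw - 4v - 9w - 3 → 3vw - 3v - 9w - 3
  leading term vw: subtract (3w)·h_4 from 3vw - 3v - 9w - 3 → -3v - 6w - 3
  leading term v: subtract (-3)·h_4 from -3v - 6w - 3 → -6w - 6
  leading term w: no divisor's leading term divides it; move -6w to the remainder.
  leading term 1: no divisor's leading term divides it; move -6 to the remainder.
  remainder -6w - 6 ≠ 0; add h_5 = -6w - 6 to the basis.

The other S-polynomials (S(f_2,f_3), S(f_1,h_4), S(f_2,h_4), S(f_3,h_4), S(f_1,h_5), S(f_2,h_5), S(f_3,h_5), S(h_4,h_5)) all reduce to 0 modulo the current basis, so we have a Gröbner basis.
Inter-reduce: drop elements whose leading term is divisible by another's, tail-reduce, and make monic.
Reduced Gröbner basis: {u - 2, v - 1, w + 1}.
Label its elements g_1 = u - 2, g_2 = v - 1, g_3 = w + 1.

Reduce p = -2uw + 7u + ¾v + 3w - 67/4 modulo G:
  leading term uw: subtract (-2w)·g_1 from -2uw + 7u + ¾v + 3w - 67/4 → 7u + ¾v - w - 67/4
  leading term u: subtract (7)·g_1 from 7u + ¾v - w - 67/4 → ¾v - w - 11/4
  leading term v: subtract (¾)·g_2 from ¾v - w - 11/4 → -w - 2
  leading term w: subtract (-1)·g_3 from -w - 2 → -1
  leading term 1: no divisor's leading term divides it; move -1 to the remainder.
  normal form = -1.
The normal form is nonzero, so p ∉ I. Since p minus its normal form lies in I, I + (p) = I + (r) where r = -1; decide whether this ideal is the whole ring.
Here r = -1 is a nonzero constant, hence a unit: 1 ∈ I + (p), the Gröbner basis of I + (p) is {1}, and the enlarged system has no common solution — adjoining p is inconsistent.

The remainder on division by a Gröbner basis is unique — it is the normal form.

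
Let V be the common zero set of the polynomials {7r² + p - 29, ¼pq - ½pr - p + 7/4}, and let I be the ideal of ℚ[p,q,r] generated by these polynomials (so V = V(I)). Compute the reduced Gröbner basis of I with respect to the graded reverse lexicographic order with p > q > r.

f_1 = 7r² + p - 29, LT = r².
f_2 = ¼pq - ½pr - p + 7/4, LT = pq.

The S-polynomials (S(f_1,f_2)) all reduce to 0 modulo the current basis, so we have a Gröbner basis.

G = {pq - 2pr - 4p + 7, r² + 1/7p - 29/7}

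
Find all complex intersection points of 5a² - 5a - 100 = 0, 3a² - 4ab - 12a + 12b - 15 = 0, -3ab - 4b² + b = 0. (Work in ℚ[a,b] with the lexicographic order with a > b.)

{(5, 0)}

Compute a lex Gröbner basis by Buchberger's algorithm.
f_1 = 5a² - 5a - 100, LT = a².
f_2 = 3a² - 4ab - 12a + 12b - 15, LT = a².
f_3 = -3ab - 4b² + b, LT = ab.

S(f_1,f_2): lcm = a². S = 4/3ab + 3a - 4b - 15.
  reduce S modulo (f_1, f_2, f_3):
  remainder 3a - 16/9b² - 32/9b - 15 ≠ 0; add h_4 = 3a - 16/9b² - 32/9b - 15 to the basis.

S(f_1,f_3): lcm = a²b. S = -4/3ab² - ⅔ab - 20b.
  reduce S modulo (f_1, f_2, f_3, h_4):
  remainder 16/9b³ + 4/9b² - 182/9b ≠ 0; add h_5 = 16/9b³ + 4/9b² - 182/9b to the basis.

S(f_2,f_3): lcm = a²b. S = -8/3ab² - 11/3ab + 4b² - 5b.
  reduce S modulo (f_1, f_2, f_3, h_4, h_5):
  remainder 64/9b² + 308/9b ≠ 0; add h_6 = 64/9b² + 308/9b to the basis.

S(f_1,h_4): lcm = a². S = 16/27ab² + 32/27ab + 4a - 20.
  reduce S modulo (f_1, f_2, f_3, h_4, h_5, h_6):
  remainder -86/9b ≠ 0; add h_7 = -86/9b to the basis.

The other S-polynomials (S(f_2,h_4), S(f_3,h_4), S(f_1,h_5), S(f_2,h_5), S(f_3,h_5), S(h_4,h_5), S(f_1,h_6), S(f_2,h_6), S(f_3,h_6), S(h_4,h_6), S(h_5,h_6), S(f_1,h_7), S(f_2,h_7), S(f_3,h_7), S(h_4,h_7), S(h_5,h_7), S(h_6,h_7)) all reduce to 0 modulo the current basis, so we have a Gröbner basis.
Inter-reduce: drop elements whose leading term is divisible by another's, tail-reduce, and make monic.
Reduced Gröbner basis: {a - 5, b}.

From the last basis element, b = 0, so b takes values in {0}. Each choice, substituted upward through the basis, yields the corresponding point(s) of the solution set.
  b = 0: the earlier basis element becomes a - 5 = 0, giving a = 5 — point (5, 0).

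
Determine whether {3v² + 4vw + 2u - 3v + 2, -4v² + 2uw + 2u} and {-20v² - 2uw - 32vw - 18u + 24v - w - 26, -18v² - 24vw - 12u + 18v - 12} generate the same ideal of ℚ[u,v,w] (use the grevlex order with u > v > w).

No, the ideals differ.

Equality of ideals is decidable: compute both reduced Gröbner bases (unique for the ordering) and check whether they agree.
Buchberger on the first generating set:
f_1 = 3v² + 4vw + 2u - 3v + 2, LT = v².
f_2 = -4v² + 2uw + 2u, LT = v².

S(f_1,f_2): lcm = v². S = ½uw + 4/3vw + 7/6u - v + ⅔.
  reduce S modulo (f_1, f_2):
  remainder ½uw + 4/3vw + 7/6u - v + ⅔ ≠ 0; add g_3 = ½uw + 4/3vw + 7/6u - v + ⅔ to the basis.

The other S-polynomials (S(f_1,g_3), S(f_2,g_3)) all reduce to 0 modulo the current basis, so we have a Gröbner basis.
Inter-reduce: drop elements whose leading term is divisible by another's, tail-reduce, and make monic.
Reduced Gröbner basis: {v² + 4/3vw + ⅔u - v + ⅔, uw + 8/3vw + 7/3u - 2v + 4/3}.

Buchberger on the second generating set:
h_1 = -20v² - 2uw - 32vw - 18u + 24v - w - 26, LT = v².
h_2 = -18v² - 24vw - 12u + 18v - 12, LT = v².

S(h_1,h_2): lcm = v². S = 1/10uw + 4/15vw + 7/30u - ⅕v + 1/20w + 19/30.
  reduce S modulo (h_1, h_2):
  remainder 1/10uw + 4/15vw + 7/30u - ⅕v + 1/20w + 19/30 ≠ 0; add k_3 = 1/10uw + 4/15vw + 7/30u - ⅕v + 1/20w + 19/30 to the basis.

The other S-polynomials (S(h_1,k_3), S(h_2,k_3)) all reduce to 0 modulo the current basis, so we have a Gröbner basis.
Inter-reduce: drop elements whose leading term is divisible by another's, tail-reduce, and make monic.
Reduced Gröbner basis: {v² + 4/3vw + ⅔u - v + ⅔, uw + 8/3vw + 7/3u - 2v + ½w + 19/3}.

The bases are distinct; the ideals are different.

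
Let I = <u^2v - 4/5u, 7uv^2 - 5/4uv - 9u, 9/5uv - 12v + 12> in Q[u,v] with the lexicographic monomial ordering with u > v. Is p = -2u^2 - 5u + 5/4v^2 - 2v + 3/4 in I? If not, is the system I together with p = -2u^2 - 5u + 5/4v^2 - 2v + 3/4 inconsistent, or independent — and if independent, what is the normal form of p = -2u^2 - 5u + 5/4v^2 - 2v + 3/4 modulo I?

-2u^2 - 5u + 5/4v^2 - 2v + 3/4 lies in I (it reduces to 0).

First compute the reduced Gröbner basis of I by Buchberger's algorithm.
f_1 = u^2v - 4/5u, LT = u^2v.
f_2 = 7uv^2 - 5/4uv - 9u, LT = uv^2.
f_3 = 9/5uv - 12v + 12, LT = uv.

S(f_1,f_2): lcm = u^2v^2. S = 5/28u^2v + 9/7u^2 - 4/5uv.
  reduce S modulo (f_1, f_2, f_3):
  remainder 9/7u^2 + 1/7u - 16/3v + 16/3 ≠ 0; add h_4 = 9/7u^2 + 1/7u - 16/3v + 16/3 to the basis.

S(f_1,f_3): lcm = u^2v. S = 20/3uv - 112/15u.
  reduce S modulo (f_1, f_2, f_3, h_4):
  remainder -112/15u + 400/9v - 400/9 ≠ 0; add h_5 = -112/15u + 400/9v - 400/9 to the basis.

S(f_2,f_3): lcm = uv^2. S = -5/28uv - 9/7u + 20/3v^2 - 20/3v.
  reduce S modulo (f_1, f_2, f_3, h_4, h_5):
  remainder 20/3v^2 - 760/49v + 1300/147 ≠ 0; add h_6 = 20/3v^2 - 760/49v + 1300/147 to the basis.

S(f_2,h_4): lcm = u^2v^2. S = -5/28u^2v - 9/7u^2 - 1/9uv^2 + 112/27v^3 - 112/27v^2.
  reduce S modulo (f_1, f_2, f_3, h_4, h_5, h_6):
  remainder 1012/1029v - 1012/1029 ≠ 0; add h_7 = 1012/1029v - 1012/1029 to the basis.

The other S-polynomials (S(f_1,h_4), S(f_3,h_4), S(f_1,h_5), S(f_2,h_5), S(f_3,h_5), S(h_4,h_5), S(f_1,h_6), S(f_2,h_6), S(f_3,h_6), S(h_4,h_6), S(h_5,h_6), S(f_1,h_7), S(f_2,h_7), S(f_3,h_7), S(h_4,h_7), S(h_5,h_7), S(h_6,h_7)) all reduce to 0 modulo the current basis, so we have a Gröbner basis.
Inter-reduce: drop elements whose leading term is divisible by another's, tail-reduce, and make monic.
Reduced Gröbner basis: {u, v - 1}.
Label its elements g_1 = u, g_2 = v - 1.

Reduce p = -2u^2 - 5u + 5/4v^2 - 2v + 3/4 modulo G:
  leading term u^2: subtract (-2u)·g_1 from -2u^2 - 5u + 5/4v^2 - 2v + 3/4 → -5u + 5/4v^2 - 2v + 3/4
  leading term u: subtract (-5)·g_1 from -5u + 5/4v^2 - 2v + 3/4 → 5/4v^2 - 2v + 3/4
  leading term v^2: subtract (5/4v)·g_2 from 5/4v^2 - 2v + 3/4 → -3/4v + 3/4
  leading term v: subtract (-3/4)·g_2 from -3/4v + 3/4 → 0
  normal form = 0.
Since the normal form is 0, p ∈ I.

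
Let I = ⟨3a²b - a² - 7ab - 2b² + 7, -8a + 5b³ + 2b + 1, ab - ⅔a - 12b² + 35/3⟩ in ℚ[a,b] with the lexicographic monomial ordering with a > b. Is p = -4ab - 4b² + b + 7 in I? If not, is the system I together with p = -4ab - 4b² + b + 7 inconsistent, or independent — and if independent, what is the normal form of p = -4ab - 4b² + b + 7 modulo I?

First compute the reduced Gröbner basis of I by Buchberger's algorithm.
f_1 = 3a²b - a² - 7ab - 2b² + 7, LT = a²b.
f_2 = -8a + 5b³ + 2b + 1, LT = a.
f_3 = ab - ⅔a - 12b² + 35/3, LT = ab.

S(f_1,f_2): lcm = a²b. S = -⅓a² + ⅝ab⁴ + ¼ab² - 53/24ab - ⅔b² + 7/3.
  reduce S modulo (f_1, f_2, f_3):
  remainder 25/64b⁷ - 25/192b⁶ + 5/16b⁵ - 45/32b⁴ + 1/96b³ - 29/24b² - 19/64b + 149/64 ≠ 0; add h_4 = 25/64b⁷ - 25/192b⁶ + 5/16b⁵ - 45/32b⁴ + 1/96b³ - 29/24b² - 19/64b + 149/64 to the basis.

S(f_1,f_3): lcm = a²b. S = ⅓a² + 12ab² - 7/3ab - 35/3a - ⅔b² + 7/3.
  reduce S modulo (f_1, f_2, f_3, h_4):
  remainder 25/192b⁶ + 15/2b⁵ - 65/48b⁴ - 407/96b³ + 13/48b² - 51/16b + 169/192 ≠ 0; add h_5 = 25/192b⁶ + 15/2b⁵ - 65/48b⁴ - 407/96b³ + 13/48b² - 51/16b + 169/192 to the basis.

S(f_2,f_3): lcm = ab. S = ⅔a - ⅝b⁴ + 47/4b² - ⅛b - 35/3.
  reduce S modulo (f_1, f_2, f_3, h_4, h_5):
  remainder -⅝b⁴ + 5/12b³ + 47/4b² + 1/24b - 139/12 ≠ 0; add h_6 = -⅝b⁴ + 5/12b³ + 47/4b² + 1/24b - 139/12 to the basis.

S(f_3,h_4): lcm = ab⁷. S = -⅓ab⁶ - ⅘ab⁵ + 18/5ab⁴ - 2/75ab³ + 232/75ab² + 19/25ab - 149/25a - 12b⁸ + 35/3b⁶.
  reduce S modulo (f_1, f_2, f_3, h_4, h_5, h_6):
  remainder -1355749793/60750b³ - 114833732/10125b² + 690621899/30375b + 663508387/60750 ≠ 0; add h_7 = -1355749793/60750b³ - 114833732/10125b² + 690621899/30375b + 663508387/60750 to the basis.

S(f_1,h_5): lcm = a²b⁶. S = -869/15a²b⁵ + 52/5a²b⁴ + 814/25a²b³ - 52/25a²b² + 612/25a²b - 169/25a² - 7/3ab⁶ - ⅔b⁷ + 7/3b⁵.
  reduce S modulo (f_1, f_2, f_3, h_4, h_5, h_6, h_7):
  remainder 5329063104179008/13726966654125b² - 257152906648276/13726966654125b - 1690636732510244/4575655551375 ≠ 0; add h_8 = 5329063104179008/13726966654125b² - 257152906648276/13726966654125b - 1690636732510244/4575655551375 to the basis.

S(f_3,h_5): lcm = ab⁶. S = -874/15ab⁵ + 52/5ab⁴ + 814/25ab³ - 52/25ab² + 612/25ab - 169/25a - 12b⁷ + 35/3b⁵.
  reduce S modulo (f_1, f_2, f_3, h_4, h_5, h_6, h_7, h_8):
  remainder -83149933160108162/1248999165041955b + 83149933160108162/1248999165041955 ≠ 0; add h_9 = -83149933160108162/1248999165041955b + 83149933160108162/1248999165041955 to the basis.

The other S-polynomials (S(f_1,h_4), S(f_2,h_4), S(f_2,h_5), S(h_4,h_5), S(f_1,h_6), S(f_2,h_6), S(f_3,h_6), S(h_4,h_6), S(h_5,h_6), S(f_1,h_7), S(f_2,h_7), S(f_3,h_7), S(h_4,h_7), S(h_5,h_7), S(h_6,h_7), S(f_1,h_8), S(f_2,h_8), S(f_3,h_8), S(h_4,h_8), S(h_5,h_8), S(h_6,h_8), S(h_7,h_8), S(f_1,h_9), S(f_2,h_9), S(f_3,h_9), S(h_4,h_9), S(h_5,h_9), S(h_6,h_9), S(h_7,h_9), S(h_8,h_9)) all reduce to 0 modulo the current basis, so we have a Gröbner basis.
Inter-reduce: drop elements whose leading term is divisible by another's, tail-reduce, and make monic.
Reduced Gröbner basis: {a - 1, b - 1}.
Label its elements g_1 = a - 1, g_2 = b - 1.

Reduce p = -4ab - 4b² + b + 7 modulo G:
  leading term ab: subtract (-4b)·g_1 from -4ab - 4b² + b + 7 → -4b² - 3b + 7
  leading term b²: subtract (-4b)·g_2 from -4b² - 3b + 7 → -7b + 7
  leading term b: subtract (-7)·g_2 from -7b + 7 → 0
  normal form = 0.
Since the normal form is 0, p ∈ I.

-4ab - 4b² + b + 7 lies in I (it reduces to 0).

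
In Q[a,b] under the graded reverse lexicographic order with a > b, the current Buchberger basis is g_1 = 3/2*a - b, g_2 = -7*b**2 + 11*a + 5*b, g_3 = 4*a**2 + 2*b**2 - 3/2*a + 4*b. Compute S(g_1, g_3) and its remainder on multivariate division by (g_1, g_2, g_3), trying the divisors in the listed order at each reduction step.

lcm(LM(g_1), LM(g_3)) = a**2.
S = (lcm/LT(g_1))·g_1 − (lcm/LT(g_3))·g_3 = -2/3*a*b - 1/2*b**2 + 3/8*a - b.
Reduce S modulo (g_1, g_2, g_3) in that order:
  leading term a*b: subtract (-4/9*b)·g_1 from -2/3*a*b - 1/2*b**2 + 3/8*a - b → -17/18*b**2 + 3/8*a - b
  leading term b**2: subtract (17/126)·g_2 from -17/18*b**2 + 3/8*a - b → -559/504*a - 211/126*b
  leading term a: subtract (-559/756)·g_1 from -559/504*a - 211/126*b → -1825/756*b
  leading term b: no divisor's leading term divides it; move -1825/756*b to the remainder.
The remainder -1825/756*b is nonzero, so it would be added as the next basis element.

S(g_1, g_3) = -2/3*a*b - 1/2*b**2 + 3/8*a - b; remainder on division = -1825/756*b.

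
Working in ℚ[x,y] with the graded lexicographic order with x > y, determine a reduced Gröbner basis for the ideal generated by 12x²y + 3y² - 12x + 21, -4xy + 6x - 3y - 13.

G = {y³ + ¾y² - 105/4x + 263/8y + 475/8, x² + ⅙y² - 43/12x + ⅜y + 67/24, xy - 3/2x + ¾y + 13/4}

f_1 = 12x²y + 3y² - 12x + 21, LT = x²y.
f_2 = -4xy + 6x - 3y - 13, LT = xy.

S(f_1,f_2): lcm = x²y. S = 3/2x² - ¾xy + ¼y² - 17/4x + 7/4.
  leading term x²: no divisor's leading term divides it; move 3/2x² to the remainder.
  leading term xy: subtract (3/16)·f_2 from -¾xy + ¼y² - 17/4x + 7/4 → ¼y² - 43/8x + 9/16y + 67/16
  leading term y²: no divisor's leading term divides it; move ¼y² to the remainder.
  leading term x: no divisor's leading term divides it; move -43/8x to the remainder.
  leading term y: no divisor's leading term divides it; move 9/16y to the remainder.
  leading term 1: no divisor's leading term divides it; move 67/16 to the remainder.
  remainder 3/2x² + ¼y² - 43/8x + 9/16y + 67/16 ≠ 0; add g_3 = 3/2x² + ¼y² - 43/8x + 9/16y + 67/16 to the basis.

S(f_1,g_3): lcm = x²y. S = -⅙y³ + 43/12xy - ⅛y² - x - 67/24y + 7/4.
  leading term y³: no divisor's leading term divides it; move -⅙y³ to the remainder.
  leading term xy: subtract (-43/48)·f_2 from 43/12xy - ⅛y² - x - 67/24y + 7/4 → -⅛y² + 35/8x - 263/48y - 475/48
  leading term y²: no divisor's leading term divides it; move -⅛y² to the remainder.
  leading term x: no divisor's leading term divides it; move 35/8x to the remainder.
  leading term y: no divisor's leading term divides it; move -263/48y to the remainder.
  leading term 1: no divisor's leading term divides it; move -475/48 to the remainder.
  remainder -⅙y³ - ⅛y² + 35/8x - 263/48y - 475/48 ≠ 0; add g_4 = -⅙y³ - ⅛y² + 35/8x - 263/48y - 475/48 to the basis.

The other S-polynomials (S(f_2,g_3), S(f_1,g_4), S(f_2,g_4), S(g_3,g_4)) all reduce to 0 modulo the current basis, so we have a Gröbner basis.
Inter-reduce: drop elements whose leading term is divisible by another's, tail-reduce, and make monic.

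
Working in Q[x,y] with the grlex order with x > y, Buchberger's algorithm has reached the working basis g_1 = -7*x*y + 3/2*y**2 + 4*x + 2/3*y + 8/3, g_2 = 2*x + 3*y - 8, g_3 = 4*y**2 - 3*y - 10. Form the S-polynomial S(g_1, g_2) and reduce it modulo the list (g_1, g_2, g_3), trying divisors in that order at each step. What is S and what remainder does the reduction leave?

S(g_1, g_2) = -12/7*y**2 - 4/7*x + 82/21*y - 8/21; remainder on division = 73/21*y - 146/21.

lcm(LM(g_1), LM(g_2)) = x*y.
S = (lcm/LT(g_1))·g_1 − (lcm/LT(g_2))·g_2 = -12/7*y**2 - 4/7*x + 82/21*y - 8/21.
Reduce S modulo (g_1, g_2, g_3) in that order:
  leading term y**2: subtract (-3/7)·g_3 from -12/7*y**2 - 4/7*x + 82/21*y - 8/21 → -4/7*x + 55/21*y - 14/3
  leading term x: subtract (-2/7)·g_2 from -4/7*x + 55/21*y - 14/3 → 73/21*y - 146/21
  leading term y: no divisor's leading term divides it; move 73/21*y to the remainder.
  leading term 1: no divisor's leading term divides it; move -146/21 to the remainder.
The remainder 73/21*y - 146/21 is nonzero, so it would be added as the next basis element.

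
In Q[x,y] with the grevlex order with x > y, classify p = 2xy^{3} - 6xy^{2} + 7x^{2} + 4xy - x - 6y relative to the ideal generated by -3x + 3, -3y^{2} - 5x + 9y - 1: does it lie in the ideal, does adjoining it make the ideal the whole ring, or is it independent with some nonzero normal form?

2xy^{3} - 6xy^{2} + 7x^{2} + 4xy - x - 6y is independent of I; its normal form modulo I is -6y + 6.

First compute the reduced Gröbner basis of I by Buchberger's algorithm.
f_1 = -3x + 3, LT = x.
f_2 = -3y^{2} - 5x + 9y - 1, LT = y^{2}.

The S-polynomials (S(f_1,f_2)) all reduce to 0 modulo the current basis, so we have a Gröbner basis.
Inter-reduce: drop elements whose leading term is divisible by another's, tail-reduce, and make monic.
Reduced Gröbner basis: {y^{2} - 3y + 2, x - 1}.
Label its elements g_1 = y^{2} - 3y + 2, g_2 = x - 1.

Reduce p = 2xy^{3} - 6xy^{2} + 7x^{2} + 4xy - x - 6y modulo G:
  leading term xy^{3}: subtract (2xy)·g_1 from 2xy^{3} - 6xy^{2} + 7x^{2} + 4xy - x - 6y → 7x^{2} - x - 6y
  leading term x^{2}: subtract (7x)·g_2 from 7x^{2} - x - 6y → 6x - 6y
  leading term x: subtract (6)·g_2 from 6x - 6y → -6y + 6
  leading term y: no divisor's leading term divides it; move -6y to the remainder.
  leading term 1: no divisor's leading term divides it; move 6 to the remainder.
  normal form = -6y + 6.
The normal form is nonzero, so p ∉ I. Since p minus its normal form lies in I, I + (p) = I + (r) where r = -6y + 6; decide whether this ideal is the whole ring.
Run Buchberger on G together with r (pairs among the g_i already reduce to 0 since G is a Gröbner basis):
g_1 = y^{2} - 3y + 2, LT = y^{2}.
g_2 = x - 1, LT = x.
r = -6y + 6, LT = y.

The S-polynomials (S(g_1,g_2), S(g_1,r), S(g_2,r)) all reduce to 0 modulo the current basis, so we have a Gröbner basis.
Inter-reduce: drop elements whose leading term is divisible by another's, tail-reduce, and make monic.
Reduced Gröbner basis: {x - 1, y - 1}.
The reduced Gröbner basis of I + (p) is {x - 1, y - 1} ≠ {1}, a proper ideal, so the enlarged system stays consistent: p is independent of I, with normal form -6y + 6.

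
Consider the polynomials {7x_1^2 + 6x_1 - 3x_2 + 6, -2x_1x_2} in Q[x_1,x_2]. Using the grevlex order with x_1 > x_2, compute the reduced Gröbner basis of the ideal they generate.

G = {x_1^2 + 6/7x_1 - 3/7x_2 + 6/7, x_1x_2, x_2^2 - 2x_2}

Buchberger's algorithm terminates because the ascending chain of leading-term ideals stabilizes.

f_1 = 7x_1^2 + 6x_1 - 3x_2 + 6, LT = x_1^2.
f_2 = -2x_1x_2, LT = x_1x_2.

S(f_1,f_2): lcm = x_1^2x_2. S = 6/7x_1x_2 - 3/7x_2^2 + 6/7x_2.
  leading term x_1x_2: subtract (-3/7)·f_2 from 6/7x_1x_2 - 3/7x_2^2 + 6/7x_2 → -3/7x_2^2 + 6/7x_2
  leading term x_2^2: no divisor's leading term divides it; move -3/7x_2^2 to the remainder.
  leading term x_2: no divisor's leading term divides it; move 6/7x_2 to the remainder.
  remainder -3/7x_2^2 + 6/7x_2 ≠ 0; add g_3 = -3/7x_2^2 + 6/7x_2 to the basis.

S(f_1,g_3): leading monomials are coprime, so the S-polynomial reduces to 0 (Buchberger's first criterion).
S(f_2,g_3): lcm = x_1x_2^2. S = 2x_1x_2.
  leading term x_1x_2: subtract (-1)·f_2 from 2x_1x_2 → 0
  remainder 0.

Every S-polynomial of the final basis reduces to 0, so we have a Gröbner basis.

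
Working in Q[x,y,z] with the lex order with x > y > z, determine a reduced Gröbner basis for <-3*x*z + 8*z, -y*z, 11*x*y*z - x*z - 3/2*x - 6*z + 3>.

G = {x + 52/9*z - 2, y*z, z**2 + 3/26*z}

This is the nonlinear analogue of row-reducing a linear system.

f_1 = -3*x*z + 8*z, LT = x*z.
f_2 = -y*z, LT = y*z.
f_3 = 11*x*y*z - x*z - 3/2*x - 6*z + 3, LT = x*y*z.

S(f_1,f_3): lcm = x*y*z. S = 1/11*x*z + 3/22*x - 8/3*y*z + 6/11*z - 3/11.
  reduce S modulo (f_1, f_2, f_3):
  remainder 3/22*x + 26/33*z - 3/11 ≠ 0; add g_4 = 3/22*x + 26/33*z - 3/11 to the basis.

S(f_1,g_4): lcm = x*z. S = -52/9*z**2 - 2/3*z.
  reduce S modulo (f_1, f_2, f_3, g_4):
  remainder -52/9*z**2 - 2/3*z ≠ 0; add g_5 = -52/9*z**2 - 2/3*z to the basis.

The other S-polynomials (S(f_1,f_2), S(f_2,f_3), S(f_2,g_4), S(f_3,g_4), S(f_1,g_5), S(f_2,g_5), S(f_3,g_5), S(g_4,g_5)) all reduce to 0 modulo the current basis, so we have a Gröbner basis.
Inter-reduce: drop elements whose leading term is divisible by another's, tail-reduce, and make monic.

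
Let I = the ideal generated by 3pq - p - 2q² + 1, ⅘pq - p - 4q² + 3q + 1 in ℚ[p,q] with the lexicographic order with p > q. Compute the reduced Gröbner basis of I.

G = {p + 52/11q² - 45/11q - 1, q³ - 55/52q² + 1/13q}

f_1 = 3pq - p - 2q² + 1, LT = pq.
f_2 = ⅘pq - p - 4q² + 3q + 1, LT = pq.

S(f_1,f_2): lcm = pq. S = 11/12p + 13/3q² - 15/4q - 11/12.
  leading term p: no divisor's leading term divides it; move 11/12p to the remainder.
  leading term q²: no divisor's leading term divides it; move 13/3q² to the remainder.
  leading term q: no divisor's leading term divides it; move -15/4q to the remainder.
  leading term 1: no divisor's leading term divides it; move -11/12 to the remainder.
  remainder 11/12p + 13/3q² - 15/4q - 11/12 ≠ 0; add g_3 = 11/12p + 13/3q² - 15/4q - 11/12 to the basis.

S(f_1,g_3): lcm = pq. S = -⅓p - 52/11q³ + 113/33q² + q + ⅓.
  leading term p: subtract (-4/11)·g_3 from -⅓p - 52/11q³ + 113/33q² + q + ⅓ → -52/11q³ + 5q² - 4/11q
  leading term q³: no divisor's leading term divides it; move -52/11q³ to the remainder.
  leading term q²: no divisor's leading term divides it; move 5q² to the remainder.
  leading term q: no divisor's leading term divides it; move -4/11q to the remainder.
  remainder -52/11q³ + 5q² - 4/11q ≠ 0; add g_4 = -52/11q³ + 5q² - 4/11q to the basis.

The other S-polynomials (S(f_2,g_3), S(f_1,g_4), S(f_2,g_4), S(g_3,g_4)) all reduce to 0 modulo the current basis, so we have a Gröbner basis.
Inter-reduce: drop elements whose leading term is divisible by another's, tail-reduce, and make monic.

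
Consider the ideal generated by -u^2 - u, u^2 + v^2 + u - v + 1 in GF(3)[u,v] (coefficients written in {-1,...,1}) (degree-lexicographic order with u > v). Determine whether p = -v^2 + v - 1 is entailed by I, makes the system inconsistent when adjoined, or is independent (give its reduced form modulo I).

First compute the reduced Gröbner basis of I by Buchberger's algorithm.
f_1 = -u^2 - u, LT = u^2.
f_2 = u^2 + v^2 + u - v + 1, LT = u^2.

S(f_1,f_2): lcm = u^2. S = -v^2 + v - 1.
  leading term v^2: no divisor's leading term divides it; move -v^2 to the remainder.
  leading term v: no divisor's leading term divides it; move v to the remainder.
  leading term 1: no divisor's leading term divides it; move -1 to the remainder.
  remainder -v^2 + v - 1 ≠ 0; add h_3 = -v^2 + v - 1 to the basis.

The other S-polynomials (S(f_1,h_3), S(f_2,h_3)) all reduce to 0 modulo the current basis, so we have a Gröbner basis.
Inter-reduce: drop elements whose leading term is divisible by another's, tail-reduce, and make monic.
Reduced Gröbner basis: {u^2 + u, v^2 - v + 1}.
Label its elements g_1 = u^2 + u, g_2 = v^2 - v + 1.

Reduce p = -v^2 + v - 1 modulo G:
  leading term v^2: subtract (-1)·g_2 from -v^2 + v - 1 → 0
  normal form = 0.
Since the normal form is 0, p ∈ I.

-v^2 + v - 1 lies in I (it reduces to 0).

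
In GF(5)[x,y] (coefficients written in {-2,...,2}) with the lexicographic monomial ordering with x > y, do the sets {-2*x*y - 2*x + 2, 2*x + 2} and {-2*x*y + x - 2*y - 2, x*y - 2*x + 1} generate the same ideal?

Two ideals are equal iff their reduced Gröbner bases coincide (the reduced basis is unique for a fixed ordering).
Buchberger on the first generating set:
f_1 = -2*x*y - 2*x + 2, LT = x*y.
f_2 = 2*x + 2, LT = x.

S(f_1,f_2): lcm = x*y. S = x - y - 1.
  reduce S modulo (f_1, f_2):
  remainder -y - 2 ≠ 0; add g_3 = -y - 2 to the basis.

The other S-polynomials (S(f_1,g_3), S(f_2,g_3)) all reduce to 0 modulo the current basis, so we have a Gröbner basis.
Inter-reduce: drop elements whose leading term is divisible by another's, tail-reduce, and make monic.
Reduced Gröbner basis: {x + 1, y + 2}.

Buchberger on the second generating set:
h_1 = -2*x*y + x - 2*y - 2, LT = x*y.
h_2 = x*y - 2*x + 1, LT = x*y.

S(h_1,h_2): lcm = x*y. S = -x + y.
  reduce S modulo (h_1, h_2):
  remainder -x + y ≠ 0; add k_3 = -x + y to the basis.

S(h_1,k_3): lcm = x*y. S = 2*x + y**2 + y + 1.
  reduce S modulo (h_1, h_2, k_3):
  remainder y**2 - 2*y + 1 ≠ 0; add k_4 = y**2 - 2*y + 1 to the basis.

The other S-polynomials (S(h_2,k_3), S(h_1,k_4), S(h_2,k_4), S(k_3,k_4)) all reduce to 0 modulo the current basis, so we have a Gröbner basis.
Inter-reduce: drop elements whose leading term is divisible by another's, tail-reduce, and make monic.
Reduced Gröbner basis: {x - y, y**2 - 2*y + 1}.

Since the reduced bases disagree, the two ideals are not the same.

No, the ideals differ.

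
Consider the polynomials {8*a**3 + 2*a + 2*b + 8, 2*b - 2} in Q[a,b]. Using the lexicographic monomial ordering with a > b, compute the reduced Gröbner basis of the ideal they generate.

G = {a**3 + 1/4*a + 5/4, b - 1}

f_1 = 8*a**3 + 2*a + 2*b + 8, LT = a**3.
f_2 = 2*b - 2, LT = b.

The S-polynomials (S(f_1,f_2)) all reduce to 0 modulo the current basis, so we have a Gröbner basis.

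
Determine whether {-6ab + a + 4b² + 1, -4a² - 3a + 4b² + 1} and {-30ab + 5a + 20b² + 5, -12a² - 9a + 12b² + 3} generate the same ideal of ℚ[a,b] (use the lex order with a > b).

Equality of ideals is decidable: compute both reduced Gröbner bases (unique for the ordering) and check whether they agree.
Buchberger on the first generating set:
f_1 = -6ab + a + 4b² + 1, LT = ab.
f_2 = -4a² - 3a + 4b² + 1, LT = a².

S(f_1,f_2): lcm = a²b. S = -⅙a² - ⅔ab² - ¾ab - ⅙a + b³ + ¼b.
  leading term a²: subtract (1/24)·f_2 from -⅙a² - ⅔ab² - ¾ab - ⅙a + b³ + ¼b → -⅔ab² - ¾ab - 1/24a + b³ - ⅙b² + ¼b - 1/24
  leading term ab²: subtract (1/9b)·f_1 from -⅔ab² - ¾ab - 1/24a + b³ - ⅙b² + ¼b - 1/24 → -31/36ab - 1/24a + 5/9b³ - ⅙b² + 5/36b - 1/24
  leading term ab: subtract (31/216)·f_1 from -31/36ab - 1/24a + 5/9b³ - ⅙b² + 5/36b - 1/24 → -5/27a + 5/9b³ - 20/27b² + 5/36b - 5/27
  leading term a: no divisor's leading term divides it; move -5/27a to the remainder.
  leading term b³: no divisor's leading term divides it; move 5/9b³ to the remainder.
  leading term b²: no divisor's leading term divides it; move -20/27b² to the remainder.
  leading term b: no divisor's leading term divides it; move 5/36b to the remainder.
  leading term 1: no divisor's leading term divides it; move -5/27 to the remainder.
  remainder -5/27a + 5/9b³ - 20/27b² + 5/36b - 5/27 ≠ 0; add g_3 = -5/27a + 5/9b³ - 20/27b² + 5/36b - 5/27 to the basis.

S(f_1,g_3): lcm = ab. S = -⅙a + 3b⁴ - 4b³ + 1/12b² - b - ⅙.
  leading term a: subtract (9/10)·g_3 from -⅙a + 3b⁴ - 4b³ + 1/12b² - b - ⅙ → 3b⁴ - 9/2b³ + ¾b² - 9/8b
  leading term b⁴: no divisor's leading term divides it; move 3b⁴ to the remainder.
  leading term b³: no divisor's leading term divides it; move -9/2b³ to the remainder.
  leading term b²: no divisor's leading term divides it; move ¾b² to the remainder.
  leading term b: no divisor's leading term divides it; move -9/8b to the remainder.
  remainder 3b⁴ - 9/2b³ + ¾b² - 9/8b ≠ 0; add g_4 = 3b⁴ - 9/2b³ + ¾b² - 9/8b to the basis.

The other S-polynomials (S(f_2,g_3), S(f_1,g_4), S(f_2,g_4), S(g_3,g_4)) all reduce to 0 modulo the current basis, so we have a Gröbner basis.
Inter-reduce: drop elements whose leading term is divisible by another's, tail-reduce, and make monic.
Reduced Gröbner basis: {a - 3b³ + 4b² - ¾b + 1, b⁴ - 3/2b³ + ¼b² - ⅜b}.

Buchberger on the second generating set:
h_1 = -30ab + 5a + 20b² + 5, LT = ab.
h_2 = -12a² - 9a + 12b² + 3, LT = a².

S(h_1,h_2): lcm = a²b. S = -⅙a² - ⅔ab² - ¾ab - ⅙a + b³ + ¼b.
  leading term a²: subtract (1/72)·h_2 from -⅙a² - ⅔ab² - ¾ab - ⅙a + b³ + ¼b → -⅔ab² - ¾ab - 1/24a + b³ - ⅙b² + ¼b - 1/24
  leading term ab²: subtract (1/45b)·h_1 from -⅔ab² - ¾ab - 1/24a + b³ - ⅙b² + ¼b - 1/24 → -31/36ab - 1/24a + 5/9b³ - ⅙b² + 5/36b - 1/24
  leading term ab: subtract (31/1080)·h_1 from -31/36ab - 1/24a + 5/9b³ - ⅙b² + 5/36b - 1/24 → -5/27a + 5/9b³ - 20/27b² + 5/36b - 5/27
  leading term a: no divisor's leading term divides it; move -5/27a to the remainder.
  leading term b³: no divisor's leading term divides it; move 5/9b³ to the remainder.
  leading term b²: no divisor's leading term divides it; move -20/27b² to the remainder.
  leading term b: no divisor's leading term divides it; move 5/36b to the remainder.
  leading term 1: no divisor's leading term divides it; move -5/27 to the remainder.
  remainder -5/27a + 5/9b³ - 20/27b² + 5/36b - 5/27 ≠ 0; add k_3 = -5/27a + 5/9b³ - 20/27b² + 5/36b - 5/27 to the basis.

S(h_1,k_3): lcm = ab. S = -⅙a + 3b⁴ - 4b³ + 1/12b² - b - ⅙.
  leading term a: subtract (9/10)·k_3 from -⅙a + 3b⁴ - 4b³ + 1/12b² - b - ⅙ → 3b⁴ - 9/2b³ + ¾b² - 9/8b
  leading term b⁴: no divisor's leading term divides it; move 3b⁴ to the remainder.
  leading term b³: no divisor's leading term divides it; move -9/2b³ to the remainder.
  leading term b²: no divisor's leading term divides it; move ¾b² to the remainder.
  leading term b: no divisor's leading term divides it; move -9/8b to the remainder.
  remainder 3b⁴ - 9/2b³ + ¾b² - 9/8b ≠ 0; add k_4 = 3b⁴ - 9/2b³ + ¾b² - 9/8b to the basis.

The other S-polynomials (S(h_2,k_3), S(h_1,k_4), S(h_2,k_4), S(k_3,k_4)) all reduce to 0 modulo the current basis, so we have a Gröbner basis.
Inter-reduce: drop elements whose leading term is divisible by another's, tail-reduce, and make monic.
Reduced Gröbner basis: {a - 3b³ + 4b² - ¾b + 1, b⁴ - 3/2b³ + ¼b² - ⅜b}.

These coincide, so the ideals are equal.

Yes, the ideals are equal.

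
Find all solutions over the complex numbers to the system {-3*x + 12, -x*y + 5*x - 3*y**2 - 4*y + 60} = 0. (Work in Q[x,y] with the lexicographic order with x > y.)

{(4, -20/3), (4, 4)}

Compute a lex Gröbner basis by Buchberger's algorithm.
f_1 = -3*x + 12, LT = x.
f_2 = -x*y + 5*x - 3*y**2 - 4*y + 60, LT = x*y.

S(f_1,f_2): lcm = x*y. S = 5*x - 3*y**2 - 8*y + 60.
  reduce S modulo (f_1, f_2):
  remainder -3*y**2 - 8*y + 80 ≠ 0; add h_3 = -3*y**2 - 8*y + 80 to the basis.

The other S-polynomials (S(f_1,h_3), S(f_2,h_3)) all reduce to 0 modulo the current basis, so we have a Gröbner basis.
Inter-reduce: drop elements whose leading term is divisible by another's, tail-reduce, and make monic.
Reduced Gröbner basis: {x - 4, y**2 + 8/3*y - 80/3}.

From the last basis element, y**2 + 8/3*y - 80/3 = 0, so y takes values in {-20/3, 4}. Each choice, substituted upward through the basis, yields the corresponding point(s) of the solution set.
  y = -20/3: the earlier basis element becomes x - 4 = 0, giving x = 4 — point (4, -20/3).
  y = 4: the earlier basis element becomes x - 4 = 0, giving x = 4 — point (4, 4).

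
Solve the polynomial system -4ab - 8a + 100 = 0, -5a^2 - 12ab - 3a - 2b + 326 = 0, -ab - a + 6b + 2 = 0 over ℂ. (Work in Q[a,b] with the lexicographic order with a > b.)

Compute a lex Gröbner basis by Buchberger's algorithm.
f_1 = -4ab - 8a + 100, LT = ab.
f_2 = -5a^2 - 12ab - 3a - 2b + 326, LT = a^2.
f_3 = -ab - a + 6b + 2, LT = ab.

S(f_1,f_2): lcm = a^2b. S = 2a^2 - 12/5ab^2 - 3/5ab - 25a - 2/5b^2 + 326/5b.
  leading term a^2: subtract (-2/5)·f_2 from 2a^2 - 12/5ab^2 - 3/5ab - 25a - 2/5b^2 + 326/5b → -12/5ab^2 - 27/5ab - 131/5a - 2/5b^2 + 322/5b + 652/5
  leading term ab^2: subtract (3/5b)·f_1 from -12/5ab^2 - 27/5ab - 131/5a - 2/5b^2 + 322/5b + 652/5 → -3/5ab - 131/5a - 2/5b^2 + 22/5b + 652/5
  leading term ab: subtract (3/20)·f_1 from -3/5ab - 131/5a - 2/5b^2 + 22/5b + 652/5 → -25a - 2/5b^2 + 22/5b + 577/5
  leading term a: no divisor's leading term divides it; move -25a to the remainder.
  leading term b^2: no divisor's leading term divides it; move -2/5b^2 to the remainder.
  leading term b: no divisor's leading term divides it; move 22/5b to the remainder.
  leading term 1: no divisor's leading term divides it; move 577/5 to the remainder.
  remainder -25a - 2/5b^2 + 22/5b + 577/5 ≠ 0; add h_4 = -25a - 2/5b^2 + 22/5b + 577/5 to the basis.

S(f_1,f_3): lcm = ab. S = a + 6b - 23.
  leading term a: subtract (-1/25)·h_4 from a + 6b - 23 → -2/125b^2 + 772/125b - 2298/125
  leading term b^2: no divisor's leading term divides it; move -2/125b^2 to the remainder.
  leading term b: no divisor's leading term divides it; move 772/125b to the remainder.
  leading term 1: no divisor's leading term divides it; move -2298/125 to the remainder.
  remainder -2/125b^2 + 772/125b - 2298/125 ≠ 0; add h_5 = -2/125b^2 + 772/125b - 2298/125 to the basis.

S(f_2,f_3): lcm = a^2b. S = -a^2 + 12/5ab^2 + 33/5ab + 2a + 2/5b^2 - 326/5b.
  leading term a^2: subtract (1/5)·f_2 from -a^2 + 12/5ab^2 + 33/5ab + 2a + 2/5b^2 - 326/5b → 12/5ab^2 + 9ab + 13/5a + 2/5b^2 - 324/5b - 326/5
  leading term ab^2: subtract (-3/5b)·f_1 from 12/5ab^2 + 9ab + 13/5a + 2/5b^2 - 324/5b - 326/5 → 21/5ab + 13/5a + 2/5b^2 - 24/5b - 326/5
  leading term ab: subtract (-21/20)·f_1 from 21/5ab + 13/5a + 2/5b^2 - 24/5b - 326/5 → -29/5a + 2/5b^2 - 24/5b + 199/5
  leading term a: subtract (29/125)·h_4 from -29/5a + 2/5b^2 - 24/5b + 199/5 → 308/625b^2 - 3638/625b + 8142/625
  leading term b^2: subtract (-154/5)·h_5 from 308/625b^2 - 3638/625b + 8142/625 → 922/5b - 2766/5
  leading term b: no divisor's leading term divides it; move 922/5b to the remainder.
  leading term 1: no divisor's leading term divides it; move -2766/5 to the remainder.
  remainder 922/5b - 2766/5 ≠ 0; add h_6 = 922/5b - 2766/5 to the basis.

The other S-polynomials (S(f_1,h_4), S(f_2,h_4), S(f_3,h_4), S(f_1,h_5), S(f_2,h_5), S(f_3,h_5), S(h_4,h_5), S(f_1,h_6), S(f_2,h_6), S(f_3,h_6), S(h_4,h_6), S(h_5,h_6)) all reduce to 0 modulo the current basis, so we have a Gröbner basis.
Inter-reduce: drop elements whose leading term is divisible by another's, tail-reduce, and make monic.
Reduced Gröbner basis: {a - 5, b - 3}.

Elimination: the polynomial b - 3 lies in the elimination ideal for b, so b ∈ {3}. For each such b, the remaining basis elements (now univariate) give the rest of the solution.
  b = 3: the earlier basis element becomes a - 5 = 0, giving a = 5 — point (5, 3).
Each listed point satisfies every original equation (direct substitution).
A lex Gröbner basis triangularizes the system, enabling back-substitution.

{(5, 3)}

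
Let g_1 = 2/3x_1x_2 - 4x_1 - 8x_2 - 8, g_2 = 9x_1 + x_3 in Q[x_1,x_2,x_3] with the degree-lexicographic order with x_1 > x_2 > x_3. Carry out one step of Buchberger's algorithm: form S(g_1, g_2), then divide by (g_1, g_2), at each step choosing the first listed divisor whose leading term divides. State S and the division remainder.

lcm(LM(g_1), LM(g_2)) = x_1x_2.
S = (lcm/LT(g_1))·g_1 − (lcm/LT(g_2))·g_2 = -1/9x_2x_3 - 6x_1 - 12x_2 - 12.
Reduce S modulo (g_1, g_2) in that order:
  leading term x_2x_3: no divisor's leading term divides it; move -1/9x_2x_3 to the remainder.
  leading term x_1: subtract (-2/3)·g_2 from -6x_1 - 12x_2 - 12 → -12x_2 + 2/3x_3 - 12
  leading term x_2: no divisor's leading term divides it; move -12x_2 to the remainder.
  leading term x_3: no divisor's leading term divides it; move 2/3x_3 to the remainder.
  leading term 1: no divisor's leading term divides it; move -12 to the remainder.
The remainder -1/9x_2x_3 - 12x_2 + 2/3x_3 - 12 is nonzero, so it would be added as the next basis element.

S(g_1, g_2) = -1/9x_2x_3 - 6x_1 - 12x_2 - 12; remainder on division = -1/9x_2x_3 - 12x_2 + 2/3x_3 - 12.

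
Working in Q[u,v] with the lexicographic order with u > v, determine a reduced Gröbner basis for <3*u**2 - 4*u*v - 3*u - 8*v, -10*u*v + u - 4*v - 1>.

This is the nonlinear analogue of row-reducing a linear system.

f_1 = 3*u**2 - 4*u*v - 3*u - 8*v, LT = u**2.
f_2 = -10*u*v + u - 4*v - 1, LT = u*v.

S(f_1,f_2): lcm = u**2*v. S = 1/10*u**2 - 4/3*u*v**2 - 7/5*u*v - 1/10*u - 8/3*v**2.
  reduce S modulo (f_1, f_2):
  remainder -7/50*u - 32/15*v**2 + 24/25*v + 7/50 ≠ 0; add g_3 = -7/50*u - 32/15*v**2 + 24/25*v + 7/50 to the basis.

S(f_2,g_3): lcm = u*v. S = -1/10*u - 320/21*v**3 + 48/7*v**2 + 7/5*v + 1/10.
  reduce S modulo (f_1, f_2, g_3):
  remainder -320/21*v**3 + 176/21*v**2 + 5/7*v ≠ 0; add g_4 = -320/21*v**3 + 176/21*v**2 + 5/7*v to the basis.

The other S-polynomials (S(f_1,g_3), S(f_1,g_4), S(f_2,g_4), S(g_3,g_4)) all reduce to 0 modulo the current basis, so we have a Gröbner basis.
Inter-reduce: drop elements whose leading term is divisible by another's, tail-reduce, and make monic.

G = {u + 320/21*v**2 - 48/7*v - 1, v**3 - 11/20*v**2 - 3/64*v}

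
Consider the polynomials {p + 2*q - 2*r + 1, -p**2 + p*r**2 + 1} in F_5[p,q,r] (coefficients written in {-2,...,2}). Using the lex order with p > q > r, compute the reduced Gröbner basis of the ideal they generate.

G = {p + 2*q - 2*r + 1, q**2 - 2*q*r**2 - 2*q*r + q + 2*r**3 - r}

f_1 = p + 2*q - 2*r + 1, LT = p.
f_2 = -p**2 + p*r**2 + 1, LT = p**2.

S(f_1,f_2): lcm = p**2. S = 2*p*q + p*r**2 - 2*p*r + p + 1.
  reduce S modulo (f_1, f_2):
  remainder q**2 - 2*q*r**2 - 2*q*r + q + 2*r**3 - r ≠ 0; add g_3 = q**2 - 2*q*r**2 - 2*q*r + q + 2*r**3 - r to the basis.

The other S-polynomials (S(f_1,g_3), S(f_2,g_3)) all reduce to 0 modulo the current basis, so we have a Gröbner basis.
Inter-reduce: drop elements whose leading term is divisible by another's, tail-reduce, and make monic.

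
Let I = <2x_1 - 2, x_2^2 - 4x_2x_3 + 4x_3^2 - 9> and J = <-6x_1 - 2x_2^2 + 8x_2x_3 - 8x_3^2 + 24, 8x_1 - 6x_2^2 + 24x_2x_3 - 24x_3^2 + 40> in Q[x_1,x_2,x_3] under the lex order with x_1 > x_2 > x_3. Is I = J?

For a fixed monomial order, each ideal has a unique reduced Gröbner basis; comparing bases decides equality.
Buchberger on the first generating set:
f_1 = 2x_1 - 2, LT = x_1.
f_2 = x_2^2 - 4x_2x_3 + 4x_3^2 - 9, LT = x_2^2.

The S-polynomials (S(f_1,f_2)) all reduce to 0 modulo the current basis, so we have a Gröbner basis.
Inter-reduce: drop elements whose leading term is divisible by another's, tail-reduce, and make monic.
Reduced Gröbner basis: {x_1 - 1, x_2^2 - 4x_2x_3 + 4x_3^2 - 9}.

Buchberger on the second generating set:
h_1 = -6x_1 - 2x_2^2 + 8x_2x_3 - 8x_3^2 + 24, LT = x_1.
h_2 = 8x_1 - 6x_2^2 + 24x_2x_3 - 24x_3^2 + 40, LT = x_1.

S(h_1,h_2): lcm = x_1. S = 13/12x_2^2 - 13/3x_2x_3 + 13/3x_3^2 - 9.
  leading term x_2^2: no divisor's leading term divides it; move 13/12x_2^2 to the remainder.
  leading term x_2x_3: no divisor's leading term divides it; move -13/3x_2x_3 to the remainder.
  leading term x_3^2: no divisor's leading term divides it; move 13/3x_3^2 to the remainder.
  leading term 1: no divisor's leading term divides it; move -9 to the remainder.
  remainder 13/12x_2^2 - 13/3x_2x_3 + 13/3x_3^2 - 9 ≠ 0; add k_3 = 13/12x_2^2 - 13/3x_2x_3 + 13/3x_3^2 - 9 to the basis.

The other S-polynomials (S(h_1,k_3), S(h_2,k_3)) all reduce to 0 modulo the current basis, so we have a Gröbner basis.
Inter-reduce: drop elements whose leading term is divisible by another's, tail-reduce, and make monic.
Reduced Gröbner basis: {x_1 - 16/13, x_2^2 - 4x_2x_3 + 4x_3^2 - 108/13}.

Since the reduced bases disagree, the two ideals are not the same.

No, the ideals differ.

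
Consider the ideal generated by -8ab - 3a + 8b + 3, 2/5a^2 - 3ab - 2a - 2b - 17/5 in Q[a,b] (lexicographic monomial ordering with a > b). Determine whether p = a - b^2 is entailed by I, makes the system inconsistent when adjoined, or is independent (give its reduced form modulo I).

First compute the reduced Gröbner basis of I by Buchberger's algorithm.
f_1 = -8ab - 3a + 8b + 3, LT = ab.
f_2 = 2/5a^2 - 3ab - 2a - 2b - 17/5, LT = a^2.

S(f_1,f_2): lcm = a^2b. S = 3/8a^2 + 15/2ab^2 + 4ab - 3/8a + 5b^2 + 17/2b.
  reduce S modulo (f_1, f_2):
  remainder 25/2b^2 + 275/16b + 75/16 ≠ 0; add h_3 = 25/2b^2 + 275/16b + 75/16 to the basis.

The other S-polynomials (S(f_1,h_3), S(f_2,h_3)) all reduce to 0 modulo the current basis, so we have a Gröbner basis.
Inter-reduce: drop elements whose leading term is divisible by another's, tail-reduce, and make monic.
Reduced Gröbner basis: {a^2 - 35/16a - 25/2b - 181/16, ab + 3/8a - b - 3/8, b^2 + 11/8b + 3/8}.
Label its elements g_1 = a^2 - 35/16a - 25/2b - 181/16, g_2 = ab + 3/8a - b - 3/8, g_3 = b^2 + 11/8b + 3/8.

Reduce p = a - b^2 modulo G:
  leading term a: no divisor's leading term divides it; move a to the remainder.
  leading term b^2: subtract (-1)·g_3 from -b^2 → 11/8b + 3/8
  leading term b: no divisor's leading term divides it; move 11/8b to the remainder.
  leading term 1: no divisor's leading term divides it; move 3/8 to the remainder.
  normal form = a + 11/8b + 3/8.
The normal form is nonzero, so p ∉ I. Since p minus its normal form lies in I, I + (p) = I + (r) where r = a + 11/8b + 3/8; decide whether this ideal is the whole ring.
Run Buchberger on G together with r (pairs among the g_i already reduce to 0 since G is a Gröbner basis):
g_1 = a^2 - 35/16a - 25/2b - 181/16, LT = a^2.
g_2 = ab + 3/8a - b - 3/8, LT = ab.
g_3 = b^2 + 11/8b + 3/8, LT = b^2.
r = a + 11/8b + 3/8, LT = a.

S(g_1,r): lcm = a^2. S = -11/8ab - 41/16a - 25/2b - 181/16.
  reduce S modulo (g_1, g_2, g_3, r):
  remainder -5663/512b - 5663/512 ≠ 0; add m_5 = -5663/512b - 5663/512 to the basis.

The other S-polynomials (S(g_1,g_2), S(g_1,g_3), S(g_2,g_3), S(g_2,r), S(g_3,r), S(g_1,m_5), S(g_2,m_5), S(g_3,m_5), S(r,m_5)) all reduce to 0 modulo the current basis, so we have a Gröbner basis.
Inter-reduce: drop elements whose leading term is divisible by another's, tail-reduce, and make monic.
Reduced Gröbner basis: {a - 1, b + 1}.
The reduced Gröbner basis of I + (p) is {a - 1, b + 1} ≠ {1}, a proper ideal, so the enlarged system stays consistent: p is independent of I, with normal form a + 11/8b + 3/8.

a - b^2 is independent of I; its normal form modulo I is a + 11/8b + 3/8.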